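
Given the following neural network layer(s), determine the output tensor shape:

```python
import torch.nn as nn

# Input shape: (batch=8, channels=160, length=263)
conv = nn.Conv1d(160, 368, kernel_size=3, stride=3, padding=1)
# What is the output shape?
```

Input: (8, 160, 263) -> Output: (8, 368, 88)

Answer: (8, 368, 88)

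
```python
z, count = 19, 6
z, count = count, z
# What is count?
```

Trace:
`z, count = 19, 6` → z = 19; count = 6
`z, count = count, z` → z = 6; count = 19
So count = 19

Answer: 19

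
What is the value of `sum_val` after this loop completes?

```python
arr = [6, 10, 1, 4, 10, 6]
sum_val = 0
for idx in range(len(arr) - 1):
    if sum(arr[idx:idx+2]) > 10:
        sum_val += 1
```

Count windows with sum > 10
`sum_val` takes the values: 0 → 1 → 2 → 3 → 4

Answer: 4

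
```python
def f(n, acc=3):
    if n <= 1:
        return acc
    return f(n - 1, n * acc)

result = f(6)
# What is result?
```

Accumulator trace (n, acc): (6, 3) -> (5, 18) -> (4, 90) -> (3, 360) -> (2, 1080) -> (1, 2160) -> return 2160

Answer: 2160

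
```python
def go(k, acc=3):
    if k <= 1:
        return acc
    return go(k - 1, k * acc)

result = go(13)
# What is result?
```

Accumulator trace (n, acc): (13, 3) -> (12, 39) -> (11, 468) -> (10, 5148) -> (9, 51480) -> (8, 463320) -> (7, 3706560) -> (6, 25945920) -> (5, 155675520) -> (4, 778377600) -> (3, 3113510400) -> (2, 9340531200) -> (1, 18681062400) -> return 18681062400

Answer: 18681062400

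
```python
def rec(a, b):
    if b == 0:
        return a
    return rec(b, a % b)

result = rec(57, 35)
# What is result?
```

rec(57, 35) -> rec(35, 22) -> rec(22, 13) -> rec(13, 9) -> rec(9, 4) -> rec(4, 1) -> rec(1, 0) -> 1

Answer: 1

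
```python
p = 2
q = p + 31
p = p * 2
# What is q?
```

Trace:
`p = 2` → p = 2
`q = p + 31` → q = 33
`p = p * 2` → p = 4
So q = 33

Answer: 33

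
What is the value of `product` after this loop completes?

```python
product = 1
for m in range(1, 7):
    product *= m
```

6! = 720
`product` takes the values: 1 → 2 → 6 → 24 → 120 → 720

Answer: 720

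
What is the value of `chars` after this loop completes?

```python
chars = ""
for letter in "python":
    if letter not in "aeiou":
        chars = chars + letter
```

Remove vowels from 'python'
`chars` takes the values: "" → "p" → "py" → "pyt" → "pyth" → "pythn"

Answer: "pythn"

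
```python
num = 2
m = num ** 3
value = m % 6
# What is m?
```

Trace:
`num = 2` → num = 2
`m = num ** 3` → m = 8
`value = m % 6` → value = 2
So m = 8

Answer: 8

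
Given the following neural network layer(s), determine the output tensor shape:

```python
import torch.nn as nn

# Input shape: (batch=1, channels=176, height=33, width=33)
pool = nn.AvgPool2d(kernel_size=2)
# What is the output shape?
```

Input: (1, 176, 33, 33) -> Output: (1, 176, 16, 16)

Answer: (1, 176, 16, 16)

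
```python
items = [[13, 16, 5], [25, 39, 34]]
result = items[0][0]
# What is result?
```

Trace:
`items = [[13, 16, 5], [25, 39, 34]]` → items = [[13, 16, 5], [25, 39, 34]]
`result = items[0][0]` → result = 13
So result = 13

Answer: 13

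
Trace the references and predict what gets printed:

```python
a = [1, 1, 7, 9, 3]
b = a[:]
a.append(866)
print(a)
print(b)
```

Key concept: slice [:] creates copy.
Step by step:
`a = [1, 1, 7, 9, 3]` → a = [1, 1, 7, 9, 3]
`b = a[:]` → b = [1, 1, 7, 9, 3]
`a.append(866)` → a = [1, 1, 7, 9, 3, 866]
`print(a)` → prints [1, 1, 7, 9, 3, 866]
`print(b)` → prints [1, 1, 7, 9, 3]

Answer:
[1, 1, 7, 9, 3, 866]
[1, 1, 7, 9, 3]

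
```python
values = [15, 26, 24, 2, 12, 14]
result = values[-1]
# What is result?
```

Trace:
`values = [15, 26, 24, 2, 12, 14]` → values = [15, 26, 24, 2, 12, 14]
`result = values[-1]` → result = 14
So result = 14

Answer: 14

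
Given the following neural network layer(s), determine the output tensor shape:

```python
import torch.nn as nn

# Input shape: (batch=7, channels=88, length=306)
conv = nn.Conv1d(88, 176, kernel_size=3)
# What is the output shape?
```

Input: (7, 88, 306) -> Output: (7, 176, 304)

Answer: (7, 176, 304)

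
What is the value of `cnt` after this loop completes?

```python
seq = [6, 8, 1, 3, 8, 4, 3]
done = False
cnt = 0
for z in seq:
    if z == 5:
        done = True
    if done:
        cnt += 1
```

Count elements after first 5 in [6, 8, 1, 3, 8, 4, 3]
`cnt` takes the values: 0

Answer: 0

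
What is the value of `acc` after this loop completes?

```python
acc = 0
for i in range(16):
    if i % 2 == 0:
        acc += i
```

Sum of even numbers 0 to 15
`acc` takes the values: 0 → 2 → 6 → 12 → 20 → 30 → 42 → 56

Answer: 56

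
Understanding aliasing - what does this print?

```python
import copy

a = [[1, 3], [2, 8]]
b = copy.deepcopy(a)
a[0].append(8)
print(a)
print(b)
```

Key concept: deep copy is fully independent.
Step by step:
`a = [[1, 3], [2, 8]]` → a = [[1, 3], [2, 8]]
`b = copy.deepcopy(a)` → b = [[1, 3], [2, 8]]
`a[0].append(8)` → a = [[1, 3, 8], [2, 8]]
`print(a)` → prints [[1, 3, 8], [2, 8]]
`print(b)` → prints [[1, 3], [2, 8]]

Answer:
[[1, 3, 8], [2, 8]]
[[1, 3], [2, 8]]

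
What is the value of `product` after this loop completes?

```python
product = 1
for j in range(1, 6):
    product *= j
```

5! = 120
`product` takes the values: 1 → 2 → 6 → 24 → 120

Answer: 120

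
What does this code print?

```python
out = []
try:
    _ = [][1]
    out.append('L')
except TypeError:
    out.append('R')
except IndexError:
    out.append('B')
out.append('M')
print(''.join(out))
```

Execution trace: 'B' (except IndexError) → 'M' (after the try/except). Output: BM

Answer: BM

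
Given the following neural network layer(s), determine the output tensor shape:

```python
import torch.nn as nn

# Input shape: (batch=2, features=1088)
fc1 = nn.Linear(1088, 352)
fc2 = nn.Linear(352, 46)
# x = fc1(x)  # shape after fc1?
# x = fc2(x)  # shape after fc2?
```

Input: (2, 1088) -> after fc1: (2, 352) -> Output: (2, 46)

Answer: (2, 46)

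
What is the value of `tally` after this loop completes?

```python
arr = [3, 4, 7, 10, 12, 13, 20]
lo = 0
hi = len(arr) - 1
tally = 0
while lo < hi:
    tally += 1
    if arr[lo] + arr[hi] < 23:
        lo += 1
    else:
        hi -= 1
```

Steps to find pair summing to 23
`tally` takes the values: 0 → 1 → 2 → 3 → 4 → 5 → 6

Answer: 6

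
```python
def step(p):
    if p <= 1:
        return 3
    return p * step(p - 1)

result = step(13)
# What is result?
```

step(13) = 13 * 12 * 11 * 10 * 9 * 8 * 7 * 6 * 5 * 4 * 3 * 2 * 3 = 18681062400

Answer: 18681062400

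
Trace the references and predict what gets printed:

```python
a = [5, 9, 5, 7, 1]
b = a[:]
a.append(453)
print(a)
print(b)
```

Key concept: slice [:] creates copy.
Step by step:
`a = [5, 9, 5, 7, 1]` → a = [5, 9, 5, 7, 1]
`b = a[:]` → b = [5, 9, 5, 7, 1]
`a.append(453)` → a = [5, 9, 5, 7, 1, 453]
`print(a)` → prints [5, 9, 5, 7, 1, 453]
`print(b)` → prints [5, 9, 5, 7, 1]

Answer:
[5, 9, 5, 7, 1, 453]
[5, 9, 5, 7, 1]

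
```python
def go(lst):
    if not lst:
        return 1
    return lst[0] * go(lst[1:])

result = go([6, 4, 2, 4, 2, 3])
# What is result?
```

Product over [6, 4, 2, 4, 2, 3] = 6 * 4 * 2 * 4 * 2 * 3 = 1152

Answer: 1152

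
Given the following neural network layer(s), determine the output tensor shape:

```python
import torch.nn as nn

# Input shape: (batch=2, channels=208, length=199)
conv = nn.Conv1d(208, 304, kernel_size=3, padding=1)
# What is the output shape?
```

Input: (2, 208, 199) -> Output: (2, 304, 199)

Answer: (2, 304, 199)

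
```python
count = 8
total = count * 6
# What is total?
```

Trace:
`count = 8` → count = 8
`total = count * 6` → total = 48
So total = 48

Answer: 48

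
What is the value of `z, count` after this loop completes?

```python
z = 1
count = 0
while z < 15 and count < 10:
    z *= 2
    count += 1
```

Double until >= 15 or 10 iterations
`z, count` takes the values: (1, 0) → (2, 0) → (2, 1) → (4, 1) → (4, 2) → (8, 2) → (8, 3) → (16, 3) → (16, 4)

Answer: 16, 4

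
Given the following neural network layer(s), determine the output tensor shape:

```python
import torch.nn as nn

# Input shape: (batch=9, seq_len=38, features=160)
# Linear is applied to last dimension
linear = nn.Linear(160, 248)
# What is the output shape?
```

Input: (9, 38, 160) -> Output: (9, 38, 248)

Answer: (9, 38, 248)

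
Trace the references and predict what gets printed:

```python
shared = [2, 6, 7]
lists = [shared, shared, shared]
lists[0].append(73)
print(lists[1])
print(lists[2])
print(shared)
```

Key concept: list of same reference.
Step by step:
`shared = [2, 6, 7]` → shared = [2, 6, 7]
`lists = [shared, shared, shared]` → lists = [[2, 6, 7], [2, 6, 7], [2, 6, 7]]
`lists[0].append(73)` → shared = [2, 6, 7, 73]; lists = [[2, 6, 7, 73], [2, 6, 7, 73], [2, 6, 7, 73]]
`print(lists[1])` → prints [2, 6, 7, 73]
`print(lists[2])` → prints [2, 6, 7, 73]
`print(shared)` → prints [2, 6, 7, 73]

Answer:
[2, 6, 7, 73]
[2, 6, 7, 73]
[2, 6, 7, 73]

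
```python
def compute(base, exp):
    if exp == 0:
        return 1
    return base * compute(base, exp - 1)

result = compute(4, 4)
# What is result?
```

compute(4, 4) = 4 * 4 * 4 * 4 = 256

Answer: 256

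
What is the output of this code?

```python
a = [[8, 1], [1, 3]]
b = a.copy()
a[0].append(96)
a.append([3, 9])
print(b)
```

Key concept: shallow copy with nested lists.
Step by step:
`a = [[8, 1], [1, 3]]` → a = [[8, 1], [1, 3]]
`b = a.copy()` → b = [[8, 1], [1, 3]]
`a[0].append(96)` → a = [[8, 1, 96], [1, 3]]; b = [[8, 1, 96], [1, 3]]
`a.append([3, 9])` → a = [[8, 1, 96], [1, 3], [3, 9]]
`print(b)` → prints [[8, 1, 96], [1, 3]]

Answer: [[8, 1, 96], [1, 3]]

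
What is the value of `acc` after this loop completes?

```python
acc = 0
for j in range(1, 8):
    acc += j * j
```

Sum of squares 1² to 7² = 140
`acc` takes the values: 0 → 1 → 5 → 14 → 30 → 55 → 91 → 140

Answer: 140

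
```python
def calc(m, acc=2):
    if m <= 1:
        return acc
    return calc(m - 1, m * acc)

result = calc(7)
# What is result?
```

Accumulator trace (n, acc): (7, 2) -> (6, 14) -> (5, 84) -> (4, 420) -> (3, 1680) -> (2, 5040) -> (1, 10080) -> return 10080

Answer: 10080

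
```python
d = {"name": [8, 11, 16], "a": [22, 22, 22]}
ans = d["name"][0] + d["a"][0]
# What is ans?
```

Trace:
`d = {"name": [8, 11, 16], "a": [22, 22, 22]}` → d = {'name': [8, 11, 16], 'a': [22, 22, 22]}
`ans = d["name"][0] + d["a"][0]` → ans = 30
So ans = 30

Answer: 30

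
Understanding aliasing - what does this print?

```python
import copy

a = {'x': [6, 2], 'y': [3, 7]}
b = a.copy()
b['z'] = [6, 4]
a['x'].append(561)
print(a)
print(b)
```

Key concept: shallow copy of dict with mutable values.
Step by step:
`a = {'x': [6, 2], 'y': [3, 7]}` → a = {'x': [6, 2], 'y': [3, 7]}
`b = a.copy()` → b = {'x': [6, 2], 'y': [3, 7]}
`b['z'] = [6, 4]` → b = {'x': [6, 2], 'y': [3, 7], 'z': [6, 4]}
`a['x'].append(561)` → a = {'x': [6, 2, 561], 'y': [3, 7]}; b = {'x': [6, 2, 561], 'y': [3, 7], 'z': [6, 4]}
`print(a)` → prints {'x': [6, 2, 561], 'y': [3, 7]}
`print(b)` → prints {'x': [6, 2, 561], 'y': [3, 7], 'z': [6, 4]}

Answer:
{'x': [6, 2, 561], 'y': [3, 7]}
{'x': [6, 2, 561], 'y': [3, 7], 'z': [6, 4]}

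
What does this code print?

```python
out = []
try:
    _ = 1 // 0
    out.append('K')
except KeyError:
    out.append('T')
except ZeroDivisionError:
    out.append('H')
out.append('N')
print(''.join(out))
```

Execution trace: 'H' (except ZeroDivisionError) → 'N' (after the try/except). Output: HN

Answer: HN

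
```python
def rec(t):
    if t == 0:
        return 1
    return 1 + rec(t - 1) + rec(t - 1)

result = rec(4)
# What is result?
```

rec(t) = 1 + 2·rec(t-1), rec(0)=1. Closed form: (1+1)·2^4 - 1 = 31.

Answer: 31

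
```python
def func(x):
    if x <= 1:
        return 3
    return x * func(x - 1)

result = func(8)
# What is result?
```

func(8) = 8 * 7 * 6 * 5 * 4 * 3 * 2 * 3 = 120960

Answer: 120960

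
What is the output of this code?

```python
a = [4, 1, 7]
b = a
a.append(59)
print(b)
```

Key concept: basic list aliasing.
Step by step:
`a = [4, 1, 7]` → a = [4, 1, 7]
`b = a` → b = [4, 1, 7] (same object as a)
`a.append(59)` → a = [4, 1, 7, 59] (same object as b); b = [4, 1, 7, 59] (same object as a)
`print(b)` → prints [4, 1, 7, 59]

Answer: [4, 1, 7, 59]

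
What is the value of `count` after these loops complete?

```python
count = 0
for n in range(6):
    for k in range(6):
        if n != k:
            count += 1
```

6² - 6 (exclude diagonal)
`count` takes the values: 0 → 1 → 2 → 3 → 4 → 5 → 6 → 7 → 8 → 9 → 10 → 11 → 12 → 13 → 14 → 15 → 16 → 17 → 18 → 19 → 20 → 21 → 22 → 23 → 24 → 25 → 26 → 27 → 28 → 29 → 30

Answer: 30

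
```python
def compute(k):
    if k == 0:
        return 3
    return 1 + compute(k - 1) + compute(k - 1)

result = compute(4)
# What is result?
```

compute(k) = 1 + 2·compute(k-1), compute(0)=3. Closed form: (3+1)·2^4 - 1 = 63.

Answer: 63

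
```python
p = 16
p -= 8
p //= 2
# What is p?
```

Trace:
`p = 16` → p = 16
`p -= 8` → p = 8
`p //= 2` → p = 4
So p = 4

Answer: 4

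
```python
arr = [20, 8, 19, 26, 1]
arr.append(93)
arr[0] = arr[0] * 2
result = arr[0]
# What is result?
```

Trace:
`arr = [20, 8, 19, 26, 1]` → arr = [20, 8, 19, 26, 1]
`arr.append(93)` → arr = [20, 8, 19, 26, 1, 93]
`arr[0] = arr[0] * 2` → arr = [40, 8, 19, 26, 1, 93]
`result = arr[0]` → result = 40
So result = 40

Answer: 40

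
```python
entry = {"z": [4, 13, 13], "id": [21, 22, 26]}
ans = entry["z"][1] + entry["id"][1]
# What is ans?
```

Trace:
`entry = {"z": [4, 13, 13], "id": [21, 22, 26]}` → entry = {'z': [4, 13, 13], 'id': [21, 22, 26]}
`ans = entry["z"][1] + entry["id"][1]` → ans = 35
So ans = 35

Answer: 35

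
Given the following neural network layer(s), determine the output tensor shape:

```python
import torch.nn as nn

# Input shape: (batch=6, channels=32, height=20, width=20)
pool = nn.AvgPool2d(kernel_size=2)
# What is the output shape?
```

Input: (6, 32, 20, 20) -> Output: (6, 32, 10, 10)

Answer: (6, 32, 10, 10)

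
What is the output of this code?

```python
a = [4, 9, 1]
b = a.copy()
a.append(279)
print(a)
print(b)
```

Key concept: list.copy() creates independent copy.
Step by step:
`a = [4, 9, 1]` → a = [4, 9, 1]
`b = a.copy()` → b = [4, 9, 1]
`a.append(279)` → a = [4, 9, 1, 279]
`print(a)` → prints [4, 9, 1, 279]
`print(b)` → prints [4, 9, 1]

Answer:
[4, 9, 1, 279]
[4, 9, 1]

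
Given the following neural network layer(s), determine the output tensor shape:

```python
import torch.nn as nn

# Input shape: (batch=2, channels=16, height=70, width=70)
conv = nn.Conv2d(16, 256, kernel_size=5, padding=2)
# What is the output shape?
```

Input: (2, 16, 70, 70) -> Output: (2, 256, 70, 70)

Answer: (2, 256, 70, 70)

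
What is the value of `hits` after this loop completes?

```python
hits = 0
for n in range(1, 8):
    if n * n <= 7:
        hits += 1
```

Count numbers where n² ≤ 7
`hits` takes the values: 0 → 1 → 2

Answer: 2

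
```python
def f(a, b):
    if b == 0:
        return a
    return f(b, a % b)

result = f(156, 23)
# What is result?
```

f(156, 23) -> f(23, 18) -> f(18, 5) -> f(5, 3) -> f(3, 2) -> f(2, 1) -> f(1, 0) -> 1

Answer: 1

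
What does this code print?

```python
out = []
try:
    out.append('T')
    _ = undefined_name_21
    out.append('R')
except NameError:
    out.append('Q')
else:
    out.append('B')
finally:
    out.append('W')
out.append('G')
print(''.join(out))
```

Execution trace: 'T' (try body) → 'Q' (except NameError) → 'W' (finally) → 'G' (after the try/except). Output: TQWG

Answer: TQWG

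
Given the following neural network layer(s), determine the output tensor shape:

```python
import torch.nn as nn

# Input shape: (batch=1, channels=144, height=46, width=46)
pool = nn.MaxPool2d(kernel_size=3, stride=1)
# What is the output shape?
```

Input: (1, 144, 46, 46) -> Output: (1, 144, 44, 44)

Answer: (1, 144, 44, 44)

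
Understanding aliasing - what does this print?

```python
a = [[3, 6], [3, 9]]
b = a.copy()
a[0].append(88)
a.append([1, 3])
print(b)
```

Key concept: shallow copy with nested lists.
Step by step:
`a = [[3, 6], [3, 9]]` → a = [[3, 6], [3, 9]]
`b = a.copy()` → b = [[3, 6], [3, 9]]
`a[0].append(88)` → a = [[3, 6, 88], [3, 9]]; b = [[3, 6, 88], [3, 9]]
`a.append([1, 3])` → a = [[3, 6, 88], [3, 9], [1, 3]]
`print(b)` → prints [[3, 6, 88], [3, 9]]

Answer: [[3, 6, 88], [3, 9]]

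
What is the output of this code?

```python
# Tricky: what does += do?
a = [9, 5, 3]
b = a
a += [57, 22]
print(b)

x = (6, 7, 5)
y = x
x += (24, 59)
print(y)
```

Key concept: += behavior differs for mutable vs immutable.
Step by step:
`a = [9, 5, 3]` → a = [9, 5, 3]
`b = a` → b = [9, 5, 3] (same object as a)
`a += [57, 22]` → a = [9, 5, 3, 57, 22] (same object as b); b = [9, 5, 3, 57, 22] (same object as a)
`print(b)` → prints [9, 5, 3, 57, 22]
`x = (6, 7, 5)` → x = (6, 7, 5)
`y = x` → y = (6, 7, 5)
`x += (24, 59)` → x = (6, 7, 5, 24, 59)
`print(y)` → prints (6, 7, 5)

Answer:
[9, 5, 3, 57, 22]
(6, 7, 5)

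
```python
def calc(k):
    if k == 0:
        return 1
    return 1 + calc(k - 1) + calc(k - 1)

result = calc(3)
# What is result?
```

calc(k) = 1 + 2·calc(k-1), calc(0)=1. Closed form: (1+1)·2^3 - 1 = 15.

Answer: 15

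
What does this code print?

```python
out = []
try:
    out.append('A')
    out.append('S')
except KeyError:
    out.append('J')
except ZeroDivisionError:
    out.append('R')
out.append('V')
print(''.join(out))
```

Execution trace: 'A' (try body) → 'S' (try body, no exception) → 'V' (after the try/except). Output: ASV

Answer: ASV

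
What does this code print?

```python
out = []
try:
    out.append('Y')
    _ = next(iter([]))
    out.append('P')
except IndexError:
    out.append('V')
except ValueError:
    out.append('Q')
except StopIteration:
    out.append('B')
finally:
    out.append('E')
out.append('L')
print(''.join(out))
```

Execution trace: 'Y' (try body) → 'B' (except StopIteration) → 'E' (finally) → 'L' (after the try/except). Output: YBEL

Answer: YBEL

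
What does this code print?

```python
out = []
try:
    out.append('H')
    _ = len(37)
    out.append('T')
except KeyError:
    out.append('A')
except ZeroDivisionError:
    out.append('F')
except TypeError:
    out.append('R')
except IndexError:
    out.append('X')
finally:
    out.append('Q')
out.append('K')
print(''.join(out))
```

Execution trace: 'H' (try body) → 'R' (except TypeError) → 'Q' (finally) → 'K' (after the try/except). Output: HRQK

Answer: HRQK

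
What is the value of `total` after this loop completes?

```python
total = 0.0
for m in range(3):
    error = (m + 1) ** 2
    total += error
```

Sum of squared losses 1² + 2² + ... + 3²
`total` takes the values: 0.0 → 1.0 → 5.0 → 14.0

Answer: 14.0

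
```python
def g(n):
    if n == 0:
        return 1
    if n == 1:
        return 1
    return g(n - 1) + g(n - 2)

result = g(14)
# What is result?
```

Build up from base cases: g(0)=1, g(1)=1, g(2)=2, g(3)=3, g(4)=5, g(5)=8, g(6)=13, ..., g(14)=610

Answer: 610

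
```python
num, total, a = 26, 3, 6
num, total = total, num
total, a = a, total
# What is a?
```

Trace:
`num, total, a = 26, 3, 6` → num = 26; total = 3; a = 6
`num, total = total, num` → num = 3; total = 26
`total, a = a, total` → total = 6; a = 26
So a = 26

Answer: 26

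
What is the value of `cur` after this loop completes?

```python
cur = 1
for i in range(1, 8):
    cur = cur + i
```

Start at 1, add 1 through 7
`cur` takes the values: 1 → 2 → 4 → 7 → 11 → 16 → 22 → 29

Answer: 29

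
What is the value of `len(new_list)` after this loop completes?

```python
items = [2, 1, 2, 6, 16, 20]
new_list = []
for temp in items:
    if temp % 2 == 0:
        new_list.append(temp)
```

Count even numbers in [2, 1, 2, 6, 16, 20]
`new_list` takes the values: [] → [2] → [2, 2] → [2, 2, 6] → [2, 2, 6, 16] → [2, 2, 6, 16, 20]
So `len(new_list)` = 5

Answer: 5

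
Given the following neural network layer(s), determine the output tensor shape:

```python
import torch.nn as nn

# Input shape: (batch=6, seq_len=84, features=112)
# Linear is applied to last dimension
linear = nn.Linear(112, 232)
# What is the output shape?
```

Input: (6, 84, 112) -> Output: (6, 84, 232)

Answer: (6, 84, 232)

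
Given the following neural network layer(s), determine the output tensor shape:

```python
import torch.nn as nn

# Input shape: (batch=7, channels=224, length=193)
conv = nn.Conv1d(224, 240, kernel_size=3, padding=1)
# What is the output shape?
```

Input: (7, 224, 193) -> Output: (7, 240, 193)

Answer: (7, 240, 193)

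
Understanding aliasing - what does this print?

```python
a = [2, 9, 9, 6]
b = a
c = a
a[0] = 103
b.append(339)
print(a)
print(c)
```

Key concept: multiple aliases.
Step by step:
`a = [2, 9, 9, 6]` → a = [2, 9, 9, 6]
`b = a` → b = [2, 9, 9, 6] (same object as a)
`c = a` → c = [2, 9, 9, 6] (same object as a, b)
`a[0] = 103` → a = [103, 9, 9, 6] (same object as b, c); b = [103, 9, 9, 6] (same object as a, c); c = [103, 9, 9, 6] (same object as a, b)
`b.append(339)` → a = [103, 9, 9, 6, 339] (same object as b, c); b = [103, 9, 9, 6, 339] (same object as a, c); c = [103, 9, 9, 6, 339] (same object as a, b)
`print(a)` → prints [103, 9, 9, 6, 339]
`print(c)` → prints [103, 9, 9, 6, 339]

Answer:
[103, 9, 9, 6, 339]
[103, 9, 9, 6, 339]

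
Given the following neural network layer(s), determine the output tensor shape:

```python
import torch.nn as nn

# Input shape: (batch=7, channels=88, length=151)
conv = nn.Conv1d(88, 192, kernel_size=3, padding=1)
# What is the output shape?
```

Input: (7, 88, 151) -> Output: (7, 192, 151)

Answer: (7, 192, 151)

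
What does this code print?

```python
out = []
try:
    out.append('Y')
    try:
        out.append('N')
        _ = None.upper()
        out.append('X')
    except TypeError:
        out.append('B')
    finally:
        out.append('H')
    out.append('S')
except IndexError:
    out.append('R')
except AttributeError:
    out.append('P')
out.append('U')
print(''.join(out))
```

Execution trace: 'Y' (try body) → 'N' (inner try body) → 'H' (inner finally) → 'P' (except AttributeError) → 'U' (after the try/except). Output: YNHPU

Answer: YNHPU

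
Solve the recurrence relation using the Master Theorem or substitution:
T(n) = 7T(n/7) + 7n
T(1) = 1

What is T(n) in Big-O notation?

By Master Theorem: a=7, b=7, f(n)=7n. Since log_7(7) = 1 and f(n) = Θ(n^1), Case 2 applies. T(n) = O(n log n).

Answer: O(n log n)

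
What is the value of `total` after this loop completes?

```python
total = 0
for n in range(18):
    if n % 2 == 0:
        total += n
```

Sum of even numbers 0 to 17
`total` takes the values: 0 → 2 → 6 → 12 → 20 → 30 → 42 → 56 → 72

Answer: 72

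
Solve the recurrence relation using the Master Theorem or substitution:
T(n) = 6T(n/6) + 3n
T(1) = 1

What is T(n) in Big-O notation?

By Master Theorem: a=6, b=6, f(n)=3n. Since log_6(6) = 1 and f(n) = Θ(n^1), Case 2 applies. T(n) = O(n log n).

Answer: O(n log n)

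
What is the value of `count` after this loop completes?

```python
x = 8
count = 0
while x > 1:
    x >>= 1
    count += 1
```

Count right shifts until 1
`count` takes the values: 0 → 1 → 2 → 3

Answer: 3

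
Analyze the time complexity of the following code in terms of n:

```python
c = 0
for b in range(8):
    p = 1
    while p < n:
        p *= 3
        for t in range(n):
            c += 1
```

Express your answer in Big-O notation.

Each loop level contributes: 1 × log n × n. Multiplying the contributions gives O(n log n).

Answer: O(n log n)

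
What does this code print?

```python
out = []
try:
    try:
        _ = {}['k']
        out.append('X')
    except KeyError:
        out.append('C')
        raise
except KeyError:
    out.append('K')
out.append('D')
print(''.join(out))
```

Execution trace: 'C' (inner except KeyError) → 'K' (outer except KeyError) → 'D' (after the try/except). Output: CKD

Answer: CKD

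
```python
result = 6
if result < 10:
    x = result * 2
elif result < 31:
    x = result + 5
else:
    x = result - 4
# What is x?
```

Trace:
`result = 6` → result = 6
`if result < 10: ...` → result < 10 is True → x = 12
So x = 12

Answer: 12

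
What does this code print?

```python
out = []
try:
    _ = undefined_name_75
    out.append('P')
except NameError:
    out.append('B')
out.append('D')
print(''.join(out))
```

Execution trace: 'B' (except NameError) → 'D' (after the try/except). Output: BD

Answer: BD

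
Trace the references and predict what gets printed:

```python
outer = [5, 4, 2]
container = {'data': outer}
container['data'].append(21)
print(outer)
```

Key concept: dict holds reference to list.
Step by step:
`outer = [5, 4, 2]` → outer = [5, 4, 2]
`container = {'data': outer}` → container = {'data': [5, 4, 2]}
`container['data'].append(21)` → outer = [5, 4, 2, 21]; container = {'data': [5, 4, 2, 21]}
`print(outer)` → prints [5, 4, 2, 21]

Answer: [5, 4, 2, 21]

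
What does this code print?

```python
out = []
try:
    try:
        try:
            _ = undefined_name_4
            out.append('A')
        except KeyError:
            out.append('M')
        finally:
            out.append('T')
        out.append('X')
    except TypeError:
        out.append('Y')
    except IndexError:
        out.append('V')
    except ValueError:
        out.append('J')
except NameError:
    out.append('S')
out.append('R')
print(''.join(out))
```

Execution trace: 'T' (inner finally) → 'S' (outer except NameError) → 'R' (after the try/except). Output: TSR

Answer: TSR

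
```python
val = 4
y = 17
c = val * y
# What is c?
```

Trace:
`val = 4` → val = 4
`y = 17` → y = 17
`c = val * y` → c = 68
So c = 68

Answer: 68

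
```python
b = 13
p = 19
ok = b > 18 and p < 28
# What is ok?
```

Trace:
`b = 13` → b = 13
`p = 19` → p = 19
`ok = b > 18 and p < 28` → ok = False
So ok = False

Answer: False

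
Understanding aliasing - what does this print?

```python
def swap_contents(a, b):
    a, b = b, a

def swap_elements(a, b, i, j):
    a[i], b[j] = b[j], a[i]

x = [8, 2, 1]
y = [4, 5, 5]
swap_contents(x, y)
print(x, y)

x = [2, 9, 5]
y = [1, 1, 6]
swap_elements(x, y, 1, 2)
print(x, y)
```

Key concept: parameter rebinding vs mutation.
Step by step:
`x = [8, 2, 1]` → x = [8, 2, 1]
`y = [4, 5, 5]` → y = [4, 5, 5]
`swap_contents(x, y)` → no visible change to tracked variables
`print(x, y)` → prints [8, 2, 1] [4, 5, 5]
`x = [2, 9, 5]` → x = [2, 9, 5]
`y = [1, 1, 6]` → y = [1, 1, 6]
`swap_elements(x, y, 1, 2)` → x = [2, 6, 5]; y = [1, 1, 9]
`print(x, y)` → prints [2, 6, 5] [1, 1, 9]

Answer:
[8, 2, 1] [4, 5, 5]
[2, 6, 5] [1, 1, 9]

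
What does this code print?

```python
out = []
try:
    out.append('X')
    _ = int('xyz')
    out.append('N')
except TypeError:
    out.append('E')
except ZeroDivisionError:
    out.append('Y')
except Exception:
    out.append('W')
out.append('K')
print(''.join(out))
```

Execution trace: 'X' (try body) → 'W' (except Exception) → 'K' (after the try/except). Output: XWK

Answer: XWK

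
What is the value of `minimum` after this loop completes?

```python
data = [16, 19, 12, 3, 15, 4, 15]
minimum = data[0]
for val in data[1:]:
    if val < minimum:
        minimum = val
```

Minimum of [16, 19, 12, 3, 15, 4, 15]
`minimum` takes the values: 16 → 12 → 3

Answer: 3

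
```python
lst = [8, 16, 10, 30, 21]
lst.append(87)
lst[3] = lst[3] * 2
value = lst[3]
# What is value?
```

Trace:
`lst = [8, 16, 10, 30, 21]` → lst = [8, 16, 10, 30, 21]
`lst.append(87)` → lst = [8, 16, 10, 30, 21, 87]
`lst[3] = lst[3] * 2` → lst = [8, 16, 10, 60, 21, 87]
`value = lst[3]` → value = 60
So value = 60

Answer: 60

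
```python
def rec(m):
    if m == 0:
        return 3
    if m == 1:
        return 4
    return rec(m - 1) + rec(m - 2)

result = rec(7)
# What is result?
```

Build up from base cases: rec(0)=3, rec(1)=4, rec(2)=7, rec(3)=11, rec(4)=18, rec(5)=29, rec(6)=47, ..., rec(7)=76

Answer: 76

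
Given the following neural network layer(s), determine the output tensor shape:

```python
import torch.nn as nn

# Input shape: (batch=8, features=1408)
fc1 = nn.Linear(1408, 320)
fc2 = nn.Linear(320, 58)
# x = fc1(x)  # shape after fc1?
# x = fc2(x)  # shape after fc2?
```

Input: (8, 1408) -> after fc1: (8, 320) -> Output: (8, 58)

Answer: (8, 58)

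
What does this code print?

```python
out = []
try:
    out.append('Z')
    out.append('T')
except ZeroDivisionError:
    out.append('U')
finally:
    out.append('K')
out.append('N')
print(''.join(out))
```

Execution trace: 'Z' (try body) → 'T' (try body, no exception) → 'K' (finally) → 'N' (after the try/except). Output: ZTKN

Answer: ZTKN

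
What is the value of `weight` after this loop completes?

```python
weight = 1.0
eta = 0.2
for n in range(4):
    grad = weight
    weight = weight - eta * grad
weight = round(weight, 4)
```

Gradient descent: w = 1.0 * (1 - 0.2)^4
`weight` takes the values: 1.0 → 0.8 → 0.64 → 0.512 → 0.4096

Answer: 0.4096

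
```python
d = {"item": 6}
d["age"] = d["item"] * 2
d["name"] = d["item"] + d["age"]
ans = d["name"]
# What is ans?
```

Trace:
`d = {"item": 6}` → d = {'item': 6}
`d["age"] = d["item"] * 2` → d = {'item': 6, 'age': 12}
`d["name"] = d["item"] + d["age"]` → d = {'item': 6, 'age': 12, 'name': 18}
`ans = d["name"]` → ans = 18
So ans = 18

Answer: 18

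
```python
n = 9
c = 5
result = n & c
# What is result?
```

Trace:
`n = 9` → n = 9
`c = 5` → c = 5
`result = n & c` → result = 1
So result = 1

Answer: 1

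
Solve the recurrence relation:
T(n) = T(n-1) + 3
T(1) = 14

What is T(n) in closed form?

Unrolling: T(n) = T(1) + 3·(n-1) = 14 + 3(n-1) = 3n + 11.

Answer: T(n) = 3n + 11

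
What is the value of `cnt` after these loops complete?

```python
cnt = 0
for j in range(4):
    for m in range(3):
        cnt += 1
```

4 * 3 = 12
`cnt` takes the values: 0 → 1 → 2 → 3 → 4 → 5 → 6 → 7 → 8 → 9 → 10 → 11 → 12

Answer: 12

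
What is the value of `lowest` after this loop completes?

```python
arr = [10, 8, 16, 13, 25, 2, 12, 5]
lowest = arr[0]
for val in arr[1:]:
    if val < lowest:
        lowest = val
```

Minimum of [10, 8, 16, 13, 25, 2, 12, 5]
`lowest` takes the values: 10 → 8 → 2

Answer: 2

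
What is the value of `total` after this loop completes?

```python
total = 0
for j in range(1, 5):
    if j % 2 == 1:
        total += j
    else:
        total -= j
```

Add odd, subtract even
`total` takes the values: 0 → 1 → -1 → 2 → -2

Answer: -2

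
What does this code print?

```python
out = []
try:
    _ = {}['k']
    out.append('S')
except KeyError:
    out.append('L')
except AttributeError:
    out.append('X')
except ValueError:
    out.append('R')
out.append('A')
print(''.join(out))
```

Execution trace: 'L' (except KeyError) → 'A' (after the try/except). Output: LA

Answer: LA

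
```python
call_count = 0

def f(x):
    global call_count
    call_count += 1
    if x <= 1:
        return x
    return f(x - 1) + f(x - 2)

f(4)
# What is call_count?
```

Calls(x) = 1 + Calls(x-1) + Calls(x-2); Calls(0)=Calls(1)=1. For x=4 this gives 9.

Answer: 9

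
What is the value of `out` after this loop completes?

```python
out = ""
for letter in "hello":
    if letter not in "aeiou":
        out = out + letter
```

Remove vowels from 'hello'
`out` takes the values: "" → "h" → "hl" → "hll"

Answer: "hll"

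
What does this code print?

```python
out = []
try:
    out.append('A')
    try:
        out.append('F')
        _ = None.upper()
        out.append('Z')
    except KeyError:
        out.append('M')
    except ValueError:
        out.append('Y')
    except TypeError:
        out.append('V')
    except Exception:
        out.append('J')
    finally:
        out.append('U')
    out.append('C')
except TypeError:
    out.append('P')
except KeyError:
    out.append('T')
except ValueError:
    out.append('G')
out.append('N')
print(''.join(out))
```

Execution trace: 'A' (try body) → 'F' (inner try body) → 'J' (inner except Exception) → 'U' (inner finally) → 'C' (try body, no exception) → 'N' (after the try/except). Output: AFJUCN

Answer: AFJUCN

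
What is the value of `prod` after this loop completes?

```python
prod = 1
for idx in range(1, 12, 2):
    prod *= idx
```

Product of 1, 3, 5, ... up to 11
`prod` takes the values: 1 → 3 → 15 → 105 → 945 → 10395

Answer: 10395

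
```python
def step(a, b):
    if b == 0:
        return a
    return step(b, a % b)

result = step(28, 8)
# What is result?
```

step(28, 8) -> step(8, 4) -> step(4, 0) -> 4

Answer: 4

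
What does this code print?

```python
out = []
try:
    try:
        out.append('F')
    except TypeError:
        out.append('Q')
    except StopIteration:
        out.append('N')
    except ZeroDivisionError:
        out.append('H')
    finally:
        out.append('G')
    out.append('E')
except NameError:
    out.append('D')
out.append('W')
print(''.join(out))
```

Execution trace: 'F' (inner try body, no exception) → 'G' (inner finally) → 'E' (try body, no exception) → 'W' (after the try/except). Output: FGEW

Answer: FGEW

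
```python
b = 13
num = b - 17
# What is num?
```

Trace:
`b = 13` → b = 13
`num = b - 17` → num = -4
So num = -4

Answer: -4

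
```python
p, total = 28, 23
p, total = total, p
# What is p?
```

Trace:
`p, total = 28, 23` → p = 28; total = 23
`p, total = total, p` → p = 23; total = 28
So p = 23

Answer: 23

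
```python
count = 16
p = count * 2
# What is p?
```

Trace:
`count = 16` → count = 16
`p = count * 2` → p = 32
So p = 32

Answer: 32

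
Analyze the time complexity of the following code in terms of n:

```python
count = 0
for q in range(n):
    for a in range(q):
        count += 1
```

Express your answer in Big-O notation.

Each loop level contributes: n × n. Multiplying the contributions gives O(n^2).

Answer: O(n^2)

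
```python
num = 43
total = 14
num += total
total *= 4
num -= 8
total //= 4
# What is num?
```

Trace:
`num = 43` → num = 43
`total = 14` → total = 14
`num += total` → num = 57
`total *= 4` → total = 56
`num -= 8` → num = 49
`total //= 4` → total = 14
So num = 49

Answer: 49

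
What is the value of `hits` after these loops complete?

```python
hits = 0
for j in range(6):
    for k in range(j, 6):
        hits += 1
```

Upper triangle: 6 + 5 + ... + 1
`hits` takes the values: 0 → 1 → 2 → 3 → 4 → 5 → 6 → 7 → 8 → 9 → 10 → 11 → 12 → 13 → 14 → 15 → 16 → 17 → 18 → 19 → 20 → 21

Answer: 21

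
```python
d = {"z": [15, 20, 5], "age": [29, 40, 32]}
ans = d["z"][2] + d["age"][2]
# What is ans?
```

Trace:
`d = {"z": [15, 20, 5], "age": [29, 40, 32]}` → d = {'z': [15, 20, 5], 'age': [29, 40, 32]}
`ans = d["z"][2] + d["age"][2]` → ans = 37
So ans = 37

Answer: 37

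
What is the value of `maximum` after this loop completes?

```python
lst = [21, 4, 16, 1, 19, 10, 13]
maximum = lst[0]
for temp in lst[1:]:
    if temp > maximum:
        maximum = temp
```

Maximum of [21, 4, 16, 1, 19, 10, 13]
`maximum` takes the values: 21

Answer: 21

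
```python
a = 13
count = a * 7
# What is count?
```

Trace:
`a = 13` → a = 13
`count = a * 7` → count = 91
So count = 91

Answer: 91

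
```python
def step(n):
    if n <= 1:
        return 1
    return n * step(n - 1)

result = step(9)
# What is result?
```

step(9) = 9 * 8 * 7 * 6 * 5 * 4 * 3 * 2 * 1 = 362880

Answer: 362880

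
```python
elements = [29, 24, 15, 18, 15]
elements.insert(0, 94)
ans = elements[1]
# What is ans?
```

Trace:
`elements = [29, 24, 15, 18, 15]` → elements = [29, 24, 15, 18, 15]
`elements.insert(0, 94)` → elements = [94, 29, 24, 15, 18, 15]
`ans = elements[1]` → ans = 29
So ans = 29

Answer: 29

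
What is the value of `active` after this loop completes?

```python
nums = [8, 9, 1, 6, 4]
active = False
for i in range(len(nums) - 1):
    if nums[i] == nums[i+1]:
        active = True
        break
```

Check consecutive duplicates in [8, 9, 1, 6, 4]
`active` takes the values: False

Answer: False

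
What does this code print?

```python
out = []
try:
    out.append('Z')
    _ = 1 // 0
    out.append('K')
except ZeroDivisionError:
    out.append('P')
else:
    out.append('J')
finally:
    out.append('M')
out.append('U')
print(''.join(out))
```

Execution trace: 'Z' (try body) → 'P' (except ZeroDivisionError) → 'M' (finally) → 'U' (after the try/except). Output: ZPMU

Answer: ZPMU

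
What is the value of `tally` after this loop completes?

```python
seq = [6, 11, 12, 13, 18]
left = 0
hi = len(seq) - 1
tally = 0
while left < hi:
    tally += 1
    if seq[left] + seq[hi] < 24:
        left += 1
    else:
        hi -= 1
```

Steps to find pair summing to 24
`tally` takes the values: 0 → 1 → 2 → 3 → 4

Answer: 4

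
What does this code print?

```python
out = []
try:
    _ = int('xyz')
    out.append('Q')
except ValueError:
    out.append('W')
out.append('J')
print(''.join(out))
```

Execution trace: 'W' (except ValueError) → 'J' (after the try/except). Output: WJ

Answer: WJ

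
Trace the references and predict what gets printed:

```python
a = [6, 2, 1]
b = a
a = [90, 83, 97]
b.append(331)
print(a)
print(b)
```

Key concept: rebinding vs mutation: a is rebound to a new list, b still points at the original.
Step by step:
`a = [6, 2, 1]` → a = [6, 2, 1]
`b = a` → b = [6, 2, 1] (same object as a)
`a = [90, 83, 97]` → a = [90, 83, 97]
`b.append(331)` → b = [6, 2, 1, 331]
`print(a)` → prints [90, 83, 97]
`print(b)` → prints [6, 2, 1, 331]

Answer:
[90, 83, 97]
[6, 2, 1, 331]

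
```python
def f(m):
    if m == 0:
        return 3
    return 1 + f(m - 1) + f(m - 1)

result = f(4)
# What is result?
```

f(m) = 1 + 2·f(m-1), f(0)=3. Closed form: (3+1)·2^4 - 1 = 63.

Answer: 63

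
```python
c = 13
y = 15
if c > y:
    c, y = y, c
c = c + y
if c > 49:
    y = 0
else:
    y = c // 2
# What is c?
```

Trace:
`c = 13` → c = 13
`y = 15` → y = 15
`if c > y: ...` → c > y is False → no variable changes
`c = c + y` → c = 28
`if c > 49: ...` → c > 49 is False, take else branch → y = 14
So c = 28

Answer: 28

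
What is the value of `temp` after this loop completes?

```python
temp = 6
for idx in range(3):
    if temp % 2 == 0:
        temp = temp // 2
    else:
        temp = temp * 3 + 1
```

Collatz-style transformation from 6
`temp` takes the values: 6 → 3 → 10 → 5

Answer: 5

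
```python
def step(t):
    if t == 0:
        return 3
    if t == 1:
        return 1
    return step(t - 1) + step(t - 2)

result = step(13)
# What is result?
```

Build up from base cases: step(0)=3, step(1)=1, step(2)=4, step(3)=5, step(4)=9, step(5)=14, step(6)=23, ..., step(13)=665

Answer: 665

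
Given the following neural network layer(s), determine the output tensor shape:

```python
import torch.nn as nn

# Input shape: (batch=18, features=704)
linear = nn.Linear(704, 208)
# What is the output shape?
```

Input: (18, 704) -> Output: (18, 208)

Answer: (18, 208)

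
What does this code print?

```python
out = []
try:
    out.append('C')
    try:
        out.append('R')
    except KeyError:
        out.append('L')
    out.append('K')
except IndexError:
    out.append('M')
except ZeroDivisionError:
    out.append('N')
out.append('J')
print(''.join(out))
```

Execution trace: 'C' (try body) → 'R' (inner try body, no exception) → 'K' (try body, no exception) → 'J' (after the try/except). Output: CRKJ

Answer: CRKJ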